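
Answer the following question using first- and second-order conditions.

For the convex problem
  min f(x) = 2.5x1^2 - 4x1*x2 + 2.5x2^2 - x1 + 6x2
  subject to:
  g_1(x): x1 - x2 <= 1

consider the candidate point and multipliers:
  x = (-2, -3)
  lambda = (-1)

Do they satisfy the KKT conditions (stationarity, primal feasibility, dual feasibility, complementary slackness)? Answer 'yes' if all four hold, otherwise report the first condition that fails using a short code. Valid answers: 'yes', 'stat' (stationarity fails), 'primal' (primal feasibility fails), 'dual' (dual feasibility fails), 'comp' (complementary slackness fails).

Gradient of f: grad f(x) = Q x + c = (1, -1)
Constraint values g_i(x) = a_i^T x - b_i:
  g_1((-2, -3)) = 0
Stationarity residual: grad f(x) + sum_i lambda_i a_i = (0, 0)
  -> stationarity OK
Primal feasibility (all g_i <= 0): OK
Dual feasibility (all lambda_i >= 0): FAILS
Complementary slackness (lambda_i * g_i(x) = 0 for all i): OK

Verdict: the first failing condition is dual_feasibility -> dual.

dual


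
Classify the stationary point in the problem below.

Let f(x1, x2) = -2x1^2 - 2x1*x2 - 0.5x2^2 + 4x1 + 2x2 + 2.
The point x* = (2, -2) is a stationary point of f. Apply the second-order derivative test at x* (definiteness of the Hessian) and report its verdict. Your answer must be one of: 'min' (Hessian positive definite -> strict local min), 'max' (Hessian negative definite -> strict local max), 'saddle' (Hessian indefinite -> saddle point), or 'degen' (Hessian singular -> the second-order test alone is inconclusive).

Compute the Hessian H = grad^2 f:
  H = [[-4, -2], [-2, -1]]
Verify stationarity: grad f(x*) = H x* + g = (0, 0).
Eigenvalues of H: -5, 0.
H has a zero eigenvalue (singular; negative semidefinite but not definite), so H is neither positive definite, negative definite, nor indefinite. The second-order test alone is inconclusive -> degen.
(Indeed, f is constant along the null direction of H through x*, so x* is not a strict local extremum.)

degen


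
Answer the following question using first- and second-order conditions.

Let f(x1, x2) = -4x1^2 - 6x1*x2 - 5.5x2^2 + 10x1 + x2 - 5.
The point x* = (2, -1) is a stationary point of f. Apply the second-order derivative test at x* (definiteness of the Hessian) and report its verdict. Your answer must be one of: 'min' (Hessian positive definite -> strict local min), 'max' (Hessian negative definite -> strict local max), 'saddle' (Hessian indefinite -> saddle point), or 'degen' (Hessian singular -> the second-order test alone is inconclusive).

Compute the Hessian H = grad^2 f:
  H = [[-8, -6], [-6, -11]]
Verify stationarity: grad f(x*) = H x* + g = (0, 0).
Eigenvalues of H: -15.6847, -3.3153.
Both eigenvalues < 0, so H is negative definite -> x* is a strict local max.

max


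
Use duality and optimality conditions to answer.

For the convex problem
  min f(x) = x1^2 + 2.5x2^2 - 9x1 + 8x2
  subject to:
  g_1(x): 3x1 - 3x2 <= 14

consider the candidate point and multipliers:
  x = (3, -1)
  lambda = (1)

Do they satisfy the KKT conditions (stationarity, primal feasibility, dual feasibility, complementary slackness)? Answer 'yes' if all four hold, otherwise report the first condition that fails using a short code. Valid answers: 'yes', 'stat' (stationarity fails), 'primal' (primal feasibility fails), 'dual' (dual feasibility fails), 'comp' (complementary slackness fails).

Gradient of f: grad f(x) = Q x + c = (-3, 3)
Constraint values g_i(x) = a_i^T x - b_i:
  g_1((3, -1)) = -2
Stationarity residual: grad f(x) + sum_i lambda_i a_i = (0, 0)
  -> stationarity OK
Primal feasibility (all g_i <= 0): OK
Dual feasibility (all lambda_i >= 0): OK
Complementary slackness (lambda_i * g_i(x) = 0 for all i): FAILS

Verdict: the first failing condition is complementary_slackness -> comp.

comp


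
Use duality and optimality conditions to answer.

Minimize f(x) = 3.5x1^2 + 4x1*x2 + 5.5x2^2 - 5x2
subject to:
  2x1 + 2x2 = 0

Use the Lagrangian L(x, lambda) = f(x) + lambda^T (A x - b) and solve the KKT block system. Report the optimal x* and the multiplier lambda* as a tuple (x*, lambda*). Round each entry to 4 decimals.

Form the Lagrangian:
  L(x, lambda) = (1/2) x^T Q x + c^T x + lambda^T (A x - b)
Stationarity (grad_x L = 0): Q x + c + A^T lambda = 0.
Primal feasibility: A x = b.

This gives the KKT block system:
  [ Q   A^T ] [ x     ]   [-c ]
  [ A    0  ] [ lambda ] = [ b ]

Solving the linear system:
  x*      = (-0.5, 0.5)
  lambda* = (0.75)
  f(x*)   = -1.25

x* = (-0.5, 0.5), lambda* = (0.75)


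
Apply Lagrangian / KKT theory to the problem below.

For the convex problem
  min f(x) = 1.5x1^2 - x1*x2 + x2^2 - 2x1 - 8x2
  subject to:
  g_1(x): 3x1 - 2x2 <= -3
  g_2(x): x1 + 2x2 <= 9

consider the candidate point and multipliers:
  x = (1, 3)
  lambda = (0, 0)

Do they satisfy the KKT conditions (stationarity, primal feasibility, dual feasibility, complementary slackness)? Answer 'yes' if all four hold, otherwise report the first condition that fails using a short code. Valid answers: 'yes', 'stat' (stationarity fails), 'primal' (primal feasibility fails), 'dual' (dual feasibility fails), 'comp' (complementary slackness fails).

Gradient of f: grad f(x) = Q x + c = (-2, -3)
Constraint values g_i(x) = a_i^T x - b_i:
  g_1((1, 3)) = 0
  g_2((1, 3)) = -2
Stationarity residual: grad f(x) + sum_i lambda_i a_i = (-2, -3)
  -> stationarity FAILS
Primal feasibility (all g_i <= 0): OK
Dual feasibility (all lambda_i >= 0): OK
Complementary slackness (lambda_i * g_i(x) = 0 for all i): OK

Verdict: the first failing condition is stationarity -> stat.

stat


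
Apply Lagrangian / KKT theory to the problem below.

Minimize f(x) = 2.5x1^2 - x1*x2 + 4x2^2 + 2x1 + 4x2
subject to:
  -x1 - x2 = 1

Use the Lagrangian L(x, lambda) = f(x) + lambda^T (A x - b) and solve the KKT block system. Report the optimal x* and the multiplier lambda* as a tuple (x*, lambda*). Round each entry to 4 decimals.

Form the Lagrangian:
  L(x, lambda) = (1/2) x^T Q x + c^T x + lambda^T (A x - b)
Stationarity (grad_x L = 0): Q x + c + A^T lambda = 0.
Primal feasibility: A x = b.

This gives the KKT block system:
  [ Q   A^T ] [ x     ]   [-c ]
  [ A    0  ] [ lambda ] = [ b ]

Solving the linear system:
  x*      = (-0.4667, -0.5333)
  lambda* = (0.2)
  f(x*)   = -1.6333

x* = (-0.4667, -0.5333), lambda* = (0.2)


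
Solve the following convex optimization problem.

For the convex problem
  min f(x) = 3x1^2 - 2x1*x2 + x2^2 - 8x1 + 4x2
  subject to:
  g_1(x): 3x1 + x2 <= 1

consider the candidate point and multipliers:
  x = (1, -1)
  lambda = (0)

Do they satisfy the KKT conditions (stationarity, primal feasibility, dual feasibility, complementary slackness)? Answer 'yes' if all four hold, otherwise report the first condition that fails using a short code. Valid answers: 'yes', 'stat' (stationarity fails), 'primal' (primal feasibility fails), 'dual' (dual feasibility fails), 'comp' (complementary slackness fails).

Gradient of f: grad f(x) = Q x + c = (0, 0)
Constraint values g_i(x) = a_i^T x - b_i:
  g_1((1, -1)) = 1
Stationarity residual: grad f(x) + sum_i lambda_i a_i = (0, 0)
  -> stationarity OK
Primal feasibility (all g_i <= 0): FAILS
Dual feasibility (all lambda_i >= 0): OK
Complementary slackness (lambda_i * g_i(x) = 0 for all i): OK

Verdict: the first failing condition is primal_feasibility -> primal.

primal


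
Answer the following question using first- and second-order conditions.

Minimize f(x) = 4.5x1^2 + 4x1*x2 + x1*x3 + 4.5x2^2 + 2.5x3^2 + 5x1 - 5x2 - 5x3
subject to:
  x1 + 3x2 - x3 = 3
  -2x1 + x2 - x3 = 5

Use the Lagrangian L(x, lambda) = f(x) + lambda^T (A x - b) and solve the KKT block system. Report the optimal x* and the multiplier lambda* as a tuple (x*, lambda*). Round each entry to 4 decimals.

Form the Lagrangian:
  L(x, lambda) = (1/2) x^T Q x + c^T x + lambda^T (A x - b)
Stationarity (grad_x L = 0): Q x + c + A^T lambda = 0.
Primal feasibility: A x = b.

This gives the KKT block system:
  [ Q   A^T ] [ x     ]   [-c ]
  [ A    0  ] [ lambda ] = [ b ]

Solving the linear system:
  x*      = (-1.9371, 1.9056, 0.7797)
  lambda* = (-0.6818, -2.3566)
  f(x*)   = -4.6416

x* = (-1.9371, 1.9056, 0.7797), lambda* = (-0.6818, -2.3566)


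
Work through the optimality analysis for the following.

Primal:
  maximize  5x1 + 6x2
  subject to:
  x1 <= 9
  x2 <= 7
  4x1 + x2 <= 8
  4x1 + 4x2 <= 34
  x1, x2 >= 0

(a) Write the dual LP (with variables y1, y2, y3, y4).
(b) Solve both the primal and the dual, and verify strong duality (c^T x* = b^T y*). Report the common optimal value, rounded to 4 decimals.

The standard primal-dual pair for 'max c^T x s.t. A x <= b, x >= 0' is:
  Dual:  min b^T y  s.t.  A^T y >= c,  y >= 0.

So the dual LP is:
  minimize  9y1 + 7y2 + 8y3 + 34y4
  subject to:
    y1 + 4y3 + 4y4 >= 5
    y2 + y3 + 4y4 >= 6
    y1, y2, y3, y4 >= 0

Solving the primal: x* = (0.25, 7).
  primal value c^T x* = 43.25.
Solving the dual: y* = (0, 4.75, 1.25, 0).
  dual value b^T y* = 43.25.
Strong duality: c^T x* = b^T y*. Confirmed.

43.25


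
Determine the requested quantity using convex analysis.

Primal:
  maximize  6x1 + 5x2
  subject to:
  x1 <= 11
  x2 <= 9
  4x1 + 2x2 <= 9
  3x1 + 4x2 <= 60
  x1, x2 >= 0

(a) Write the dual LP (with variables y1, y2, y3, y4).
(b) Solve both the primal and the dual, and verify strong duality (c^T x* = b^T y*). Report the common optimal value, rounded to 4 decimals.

The standard primal-dual pair for 'max c^T x s.t. A x <= b, x >= 0' is:
  Dual:  min b^T y  s.t.  A^T y >= c,  y >= 0.

So the dual LP is:
  minimize  11y1 + 9y2 + 9y3 + 60y4
  subject to:
    y1 + 4y3 + 3y4 >= 6
    y2 + 2y3 + 4y4 >= 5
    y1, y2, y3, y4 >= 0

Solving the primal: x* = (0, 4.5).
  primal value c^T x* = 22.5.
Solving the dual: y* = (0, 0, 2.5, 0).
  dual value b^T y* = 22.5.
Strong duality: c^T x* = b^T y*. Confirmed.

22.5


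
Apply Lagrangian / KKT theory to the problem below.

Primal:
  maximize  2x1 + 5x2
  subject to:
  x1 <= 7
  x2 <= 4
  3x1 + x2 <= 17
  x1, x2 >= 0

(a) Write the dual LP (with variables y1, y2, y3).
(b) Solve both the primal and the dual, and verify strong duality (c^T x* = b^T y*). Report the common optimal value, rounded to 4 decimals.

The standard primal-dual pair for 'max c^T x s.t. A x <= b, x >= 0' is:
  Dual:  min b^T y  s.t.  A^T y >= c,  y >= 0.

So the dual LP is:
  minimize  7y1 + 4y2 + 17y3
  subject to:
    y1 + 3y3 >= 2
    y2 + y3 >= 5
    y1, y2, y3 >= 0

Solving the primal: x* = (4.3333, 4).
  primal value c^T x* = 28.6667.
Solving the dual: y* = (0, 4.3333, 0.6667).
  dual value b^T y* = 28.6667.
Strong duality: c^T x* = b^T y*. Confirmed.

28.6667


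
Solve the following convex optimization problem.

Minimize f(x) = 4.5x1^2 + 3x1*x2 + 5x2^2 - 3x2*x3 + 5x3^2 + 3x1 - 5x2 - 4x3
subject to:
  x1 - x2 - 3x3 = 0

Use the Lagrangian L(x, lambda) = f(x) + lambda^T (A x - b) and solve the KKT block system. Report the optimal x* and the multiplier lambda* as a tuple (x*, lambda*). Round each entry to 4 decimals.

Form the Lagrangian:
  L(x, lambda) = (1/2) x^T Q x + c^T x + lambda^T (A x - b)
Stationarity (grad_x L = 0): Q x + c + A^T lambda = 0.
Primal feasibility: A x = b.

This gives the KKT block system:
  [ Q   A^T ] [ x     ]   [-c ]
  [ A    0  ] [ lambda ] = [ b ]

Solving the linear system:
  x*      = (-0.1906, 0.2926, -0.161)
  lambda* = (-2.1627)
  f(x*)   = -0.6952

x* = (-0.1906, 0.2926, -0.161), lambda* = (-2.1627)


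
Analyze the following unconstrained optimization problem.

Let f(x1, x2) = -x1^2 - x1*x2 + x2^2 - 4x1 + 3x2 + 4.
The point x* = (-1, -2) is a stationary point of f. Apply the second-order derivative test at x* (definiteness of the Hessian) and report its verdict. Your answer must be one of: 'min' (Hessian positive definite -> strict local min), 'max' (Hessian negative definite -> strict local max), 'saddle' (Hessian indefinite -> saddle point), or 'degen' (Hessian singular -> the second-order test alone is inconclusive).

Compute the Hessian H = grad^2 f:
  H = [[-2, -1], [-1, 2]]
Verify stationarity: grad f(x*) = H x* + g = (0, 0).
Eigenvalues of H: -2.2361, 2.2361.
Eigenvalues have mixed signs, so H is indefinite -> x* is a saddle point.

saddle


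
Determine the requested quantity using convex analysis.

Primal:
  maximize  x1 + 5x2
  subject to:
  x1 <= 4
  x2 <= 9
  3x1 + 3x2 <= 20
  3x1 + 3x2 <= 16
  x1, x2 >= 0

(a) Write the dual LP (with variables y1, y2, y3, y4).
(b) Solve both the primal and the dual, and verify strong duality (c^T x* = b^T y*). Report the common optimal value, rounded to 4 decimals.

The standard primal-dual pair for 'max c^T x s.t. A x <= b, x >= 0' is:
  Dual:  min b^T y  s.t.  A^T y >= c,  y >= 0.

So the dual LP is:
  minimize  4y1 + 9y2 + 20y3 + 16y4
  subject to:
    y1 + 3y3 + 3y4 >= 1
    y2 + 3y3 + 3y4 >= 5
    y1, y2, y3, y4 >= 0

Solving the primal: x* = (0, 5.3333).
  primal value c^T x* = 26.6667.
Solving the dual: y* = (0, 0, 0, 1.6667).
  dual value b^T y* = 26.6667.
Strong duality: c^T x* = b^T y*. Confirmed.

26.6667


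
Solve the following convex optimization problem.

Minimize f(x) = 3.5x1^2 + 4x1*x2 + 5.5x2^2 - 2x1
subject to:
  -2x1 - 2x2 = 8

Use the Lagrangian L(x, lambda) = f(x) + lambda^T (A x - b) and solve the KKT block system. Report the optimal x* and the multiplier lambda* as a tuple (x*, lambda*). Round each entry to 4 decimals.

Form the Lagrangian:
  L(x, lambda) = (1/2) x^T Q x + c^T x + lambda^T (A x - b)
Stationarity (grad_x L = 0): Q x + c + A^T lambda = 0.
Primal feasibility: A x = b.

This gives the KKT block system:
  [ Q   A^T ] [ x     ]   [-c ]
  [ A    0  ] [ lambda ] = [ b ]

Solving the linear system:
  x*      = (-2.6, -1.4)
  lambda* = (-12.9)
  f(x*)   = 54.2

x* = (-2.6, -1.4), lambda* = (-12.9)


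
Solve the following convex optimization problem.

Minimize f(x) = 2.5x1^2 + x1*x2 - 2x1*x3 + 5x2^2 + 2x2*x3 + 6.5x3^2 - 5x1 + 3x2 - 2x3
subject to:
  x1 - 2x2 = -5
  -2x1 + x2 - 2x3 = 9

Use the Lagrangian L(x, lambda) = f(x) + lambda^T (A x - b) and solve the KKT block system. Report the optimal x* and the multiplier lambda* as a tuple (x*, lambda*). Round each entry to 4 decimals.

Form the Lagrangian:
  L(x, lambda) = (1/2) x^T Q x + c^T x + lambda^T (A x - b)
Stationarity (grad_x L = 0): Q x + c + A^T lambda = 0.
Primal feasibility: A x = b.

This gives the KKT block system:
  [ Q   A^T ] [ x     ]   [-c ]
  [ A    0  ] [ lambda ] = [ b ]

Solving the linear system:
  x*      = (-2.5523, 1.2238, -1.3357)
  lambda* = (2.0542, -5.9061)
  f(x*)   = 41.2653

x* = (-2.5523, 1.2238, -1.3357), lambda* = (2.0542, -5.9061)


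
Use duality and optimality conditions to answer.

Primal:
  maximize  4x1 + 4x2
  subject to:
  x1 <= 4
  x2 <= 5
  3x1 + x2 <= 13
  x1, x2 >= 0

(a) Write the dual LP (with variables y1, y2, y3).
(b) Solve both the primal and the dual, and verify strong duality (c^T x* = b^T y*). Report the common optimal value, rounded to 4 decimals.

The standard primal-dual pair for 'max c^T x s.t. A x <= b, x >= 0' is:
  Dual:  min b^T y  s.t.  A^T y >= c,  y >= 0.

So the dual LP is:
  minimize  4y1 + 5y2 + 13y3
  subject to:
    y1 + 3y3 >= 4
    y2 + y3 >= 4
    y1, y2, y3 >= 0

Solving the primal: x* = (2.6667, 5).
  primal value c^T x* = 30.6667.
Solving the dual: y* = (0, 2.6667, 1.3333).
  dual value b^T y* = 30.6667.
Strong duality: c^T x* = b^T y*. Confirmed.

30.6667


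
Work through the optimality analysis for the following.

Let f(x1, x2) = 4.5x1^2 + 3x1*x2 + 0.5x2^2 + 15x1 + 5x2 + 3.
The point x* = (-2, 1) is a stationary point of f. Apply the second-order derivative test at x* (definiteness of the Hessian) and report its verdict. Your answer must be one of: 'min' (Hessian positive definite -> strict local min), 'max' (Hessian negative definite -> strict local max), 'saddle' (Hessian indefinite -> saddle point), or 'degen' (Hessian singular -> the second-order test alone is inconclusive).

Compute the Hessian H = grad^2 f:
  H = [[9, 3], [3, 1]]
Verify stationarity: grad f(x*) = H x* + g = (0, 0).
Eigenvalues of H: 0, 10.
H has a zero eigenvalue (singular; positive semidefinite but not definite), so H is neither positive definite, negative definite, nor indefinite. The second-order test alone is inconclusive -> degen.
(Indeed, f is constant along the null direction of H through x*, so x* is not a strict local extremum.)

degen


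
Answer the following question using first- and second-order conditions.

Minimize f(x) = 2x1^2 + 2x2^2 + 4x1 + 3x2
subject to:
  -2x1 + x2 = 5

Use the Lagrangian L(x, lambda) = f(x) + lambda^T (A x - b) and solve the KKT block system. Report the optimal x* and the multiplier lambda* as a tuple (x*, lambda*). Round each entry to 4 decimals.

Form the Lagrangian:
  L(x, lambda) = (1/2) x^T Q x + c^T x + lambda^T (A x - b)
Stationarity (grad_x L = 0): Q x + c + A^T lambda = 0.
Primal feasibility: A x = b.

This gives the KKT block system:
  [ Q   A^T ] [ x     ]   [-c ]
  [ A    0  ] [ lambda ] = [ b ]

Solving the linear system:
  x*      = (-2.5, 0)
  lambda* = (-3)
  f(x*)   = 2.5

x* = (-2.5, 0), lambda* = (-3)


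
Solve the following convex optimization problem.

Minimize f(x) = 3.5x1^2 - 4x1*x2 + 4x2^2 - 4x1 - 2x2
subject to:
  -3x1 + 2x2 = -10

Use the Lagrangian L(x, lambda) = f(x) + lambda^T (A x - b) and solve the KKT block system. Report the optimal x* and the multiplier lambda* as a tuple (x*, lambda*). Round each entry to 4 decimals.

Form the Lagrangian:
  L(x, lambda) = (1/2) x^T Q x + c^T x + lambda^T (A x - b)
Stationarity (grad_x L = 0): Q x + c + A^T lambda = 0.
Primal feasibility: A x = b.

This gives the KKT block system:
  [ Q   A^T ] [ x     ]   [-c ]
  [ A    0  ] [ lambda ] = [ b ]

Solving the linear system:
  x*      = (3.6154, 0.4231)
  lambda* = (6.5385)
  f(x*)   = 25.0385

x* = (3.6154, 0.4231), lambda* = (6.5385)


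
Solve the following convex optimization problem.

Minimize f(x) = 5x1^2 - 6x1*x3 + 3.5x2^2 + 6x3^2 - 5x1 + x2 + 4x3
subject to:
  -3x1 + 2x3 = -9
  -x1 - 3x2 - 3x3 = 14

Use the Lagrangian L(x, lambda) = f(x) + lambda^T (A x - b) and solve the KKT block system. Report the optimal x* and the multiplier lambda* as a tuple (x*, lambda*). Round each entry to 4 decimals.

Form the Lagrangian:
  L(x, lambda) = (1/2) x^T Q x + c^T x + lambda^T (A x - b)
Stationarity (grad_x L = 0): Q x + c + A^T lambda = 0.
Primal feasibility: A x = b.

This gives the KKT block system:
  [ Q   A^T ] [ x     ]   [-c ]
  [ A    0  ] [ lambda ] = [ b ]

Solving the linear system:
  x*      = (1.2391, -2.4383, -2.6414)
  lambda* = (9.5317, -5.356)
  f(x*)   = 70.7848

x* = (1.2391, -2.4383, -2.6414), lambda* = (9.5317, -5.356)


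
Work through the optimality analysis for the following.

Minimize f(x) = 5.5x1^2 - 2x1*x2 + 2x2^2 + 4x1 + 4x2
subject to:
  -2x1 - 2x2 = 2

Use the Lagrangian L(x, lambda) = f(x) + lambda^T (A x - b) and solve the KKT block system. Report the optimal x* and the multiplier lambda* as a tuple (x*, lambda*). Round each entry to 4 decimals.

Form the Lagrangian:
  L(x, lambda) = (1/2) x^T Q x + c^T x + lambda^T (A x - b)
Stationarity (grad_x L = 0): Q x + c + A^T lambda = 0.
Primal feasibility: A x = b.

This gives the KKT block system:
  [ Q   A^T ] [ x     ]   [-c ]
  [ A    0  ] [ lambda ] = [ b ]

Solving the linear system:
  x*      = (-0.3158, -0.6842)
  lambda* = (0.9474)
  f(x*)   = -2.9474

x* = (-0.3158, -0.6842), lambda* = (0.9474)


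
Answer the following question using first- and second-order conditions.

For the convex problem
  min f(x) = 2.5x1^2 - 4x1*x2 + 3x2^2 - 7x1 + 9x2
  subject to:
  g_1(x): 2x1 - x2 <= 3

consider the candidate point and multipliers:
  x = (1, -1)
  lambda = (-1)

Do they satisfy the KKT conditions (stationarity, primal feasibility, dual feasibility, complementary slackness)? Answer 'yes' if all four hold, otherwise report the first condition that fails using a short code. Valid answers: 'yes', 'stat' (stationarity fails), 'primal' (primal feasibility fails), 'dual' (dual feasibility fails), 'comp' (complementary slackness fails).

Gradient of f: grad f(x) = Q x + c = (2, -1)
Constraint values g_i(x) = a_i^T x - b_i:
  g_1((1, -1)) = 0
Stationarity residual: grad f(x) + sum_i lambda_i a_i = (0, 0)
  -> stationarity OK
Primal feasibility (all g_i <= 0): OK
Dual feasibility (all lambda_i >= 0): FAILS
Complementary slackness (lambda_i * g_i(x) = 0 for all i): OK

Verdict: the first failing condition is dual_feasibility -> dual.

dual


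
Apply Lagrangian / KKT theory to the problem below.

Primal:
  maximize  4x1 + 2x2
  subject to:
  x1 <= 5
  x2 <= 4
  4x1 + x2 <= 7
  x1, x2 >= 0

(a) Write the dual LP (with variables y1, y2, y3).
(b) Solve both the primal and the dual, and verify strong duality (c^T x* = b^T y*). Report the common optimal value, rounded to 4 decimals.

The standard primal-dual pair for 'max c^T x s.t. A x <= b, x >= 0' is:
  Dual:  min b^T y  s.t.  A^T y >= c,  y >= 0.

So the dual LP is:
  minimize  5y1 + 4y2 + 7y3
  subject to:
    y1 + 4y3 >= 4
    y2 + y3 >= 2
    y1, y2, y3 >= 0

Solving the primal: x* = (0.75, 4).
  primal value c^T x* = 11.
Solving the dual: y* = (0, 1, 1).
  dual value b^T y* = 11.
Strong duality: c^T x* = b^T y*. Confirmed.

11


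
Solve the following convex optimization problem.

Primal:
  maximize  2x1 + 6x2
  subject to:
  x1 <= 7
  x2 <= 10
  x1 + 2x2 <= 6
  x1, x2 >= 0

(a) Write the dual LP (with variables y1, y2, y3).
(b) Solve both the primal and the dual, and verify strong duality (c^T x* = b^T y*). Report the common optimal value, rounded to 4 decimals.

The standard primal-dual pair for 'max c^T x s.t. A x <= b, x >= 0' is:
  Dual:  min b^T y  s.t.  A^T y >= c,  y >= 0.

So the dual LP is:
  minimize  7y1 + 10y2 + 6y3
  subject to:
    y1 + y3 >= 2
    y2 + 2y3 >= 6
    y1, y2, y3 >= 0

Solving the primal: x* = (0, 3).
  primal value c^T x* = 18.
Solving the dual: y* = (0, 0, 3).
  dual value b^T y* = 18.
Strong duality: c^T x* = b^T y*. Confirmed.

18


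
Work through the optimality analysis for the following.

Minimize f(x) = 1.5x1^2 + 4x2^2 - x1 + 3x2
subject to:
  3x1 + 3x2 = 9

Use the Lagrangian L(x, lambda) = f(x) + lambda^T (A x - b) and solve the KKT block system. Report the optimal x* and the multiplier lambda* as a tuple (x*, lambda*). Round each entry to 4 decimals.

Form the Lagrangian:
  L(x, lambda) = (1/2) x^T Q x + c^T x + lambda^T (A x - b)
Stationarity (grad_x L = 0): Q x + c + A^T lambda = 0.
Primal feasibility: A x = b.

This gives the KKT block system:
  [ Q   A^T ] [ x     ]   [-c ]
  [ A    0  ] [ lambda ] = [ b ]

Solving the linear system:
  x*      = (2.5455, 0.4545)
  lambda* = (-2.2121)
  f(x*)   = 9.3636

x* = (2.5455, 0.4545), lambda* = (-2.2121)


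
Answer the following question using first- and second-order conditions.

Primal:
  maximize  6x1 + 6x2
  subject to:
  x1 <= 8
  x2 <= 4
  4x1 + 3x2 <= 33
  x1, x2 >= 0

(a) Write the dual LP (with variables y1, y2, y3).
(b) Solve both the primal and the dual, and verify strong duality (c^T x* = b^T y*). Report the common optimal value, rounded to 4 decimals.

The standard primal-dual pair for 'max c^T x s.t. A x <= b, x >= 0' is:
  Dual:  min b^T y  s.t.  A^T y >= c,  y >= 0.

So the dual LP is:
  minimize  8y1 + 4y2 + 33y3
  subject to:
    y1 + 4y3 >= 6
    y2 + 3y3 >= 6
    y1, y2, y3 >= 0

Solving the primal: x* = (5.25, 4).
  primal value c^T x* = 55.5.
Solving the dual: y* = (0, 1.5, 1.5).
  dual value b^T y* = 55.5.
Strong duality: c^T x* = b^T y*. Confirmed.

55.5


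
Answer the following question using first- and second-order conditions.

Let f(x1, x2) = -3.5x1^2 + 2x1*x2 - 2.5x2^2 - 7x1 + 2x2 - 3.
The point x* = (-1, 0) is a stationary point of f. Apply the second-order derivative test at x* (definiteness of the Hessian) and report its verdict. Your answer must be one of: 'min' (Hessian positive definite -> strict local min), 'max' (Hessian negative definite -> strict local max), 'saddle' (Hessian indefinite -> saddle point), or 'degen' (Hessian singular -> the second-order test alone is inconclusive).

Compute the Hessian H = grad^2 f:
  H = [[-7, 2], [2, -5]]
Verify stationarity: grad f(x*) = H x* + g = (0, 0).
Eigenvalues of H: -8.2361, -3.7639.
Both eigenvalues < 0, so H is negative definite -> x* is a strict local max.

max


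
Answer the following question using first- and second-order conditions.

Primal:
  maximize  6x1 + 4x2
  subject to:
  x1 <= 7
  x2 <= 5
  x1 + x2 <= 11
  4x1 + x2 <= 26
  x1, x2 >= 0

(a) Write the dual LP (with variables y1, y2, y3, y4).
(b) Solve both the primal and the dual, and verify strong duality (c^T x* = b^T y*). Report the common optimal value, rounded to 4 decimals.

The standard primal-dual pair for 'max c^T x s.t. A x <= b, x >= 0' is:
  Dual:  min b^T y  s.t.  A^T y >= c,  y >= 0.

So the dual LP is:
  minimize  7y1 + 5y2 + 11y3 + 26y4
  subject to:
    y1 + y3 + 4y4 >= 6
    y2 + y3 + y4 >= 4
    y1, y2, y3, y4 >= 0

Solving the primal: x* = (5.25, 5).
  primal value c^T x* = 51.5.
Solving the dual: y* = (0, 2.5, 0, 1.5).
  dual value b^T y* = 51.5.
Strong duality: c^T x* = b^T y*. Confirmed.

51.5


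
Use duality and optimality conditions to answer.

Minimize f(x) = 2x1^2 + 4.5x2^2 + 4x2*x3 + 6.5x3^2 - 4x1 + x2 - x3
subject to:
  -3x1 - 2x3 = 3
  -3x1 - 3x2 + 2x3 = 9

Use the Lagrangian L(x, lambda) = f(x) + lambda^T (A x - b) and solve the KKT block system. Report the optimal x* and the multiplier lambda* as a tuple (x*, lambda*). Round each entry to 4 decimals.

Form the Lagrangian:
  L(x, lambda) = (1/2) x^T Q x + c^T x + lambda^T (A x - b)
Stationarity (grad_x L = 0): Q x + c + A^T lambda = 0.
Primal feasibility: A x = b.

This gives the KKT block system:
  [ Q   A^T ] [ x     ]   [-c ]
  [ A    0  ] [ lambda ] = [ b ]

Solving the linear system:
  x*      = (-1.4236, -1.1528, 0.6354)
  lambda* = (-0.9535, -2.2779)
  f(x*)   = 13.634

x* = (-1.4236, -1.1528, 0.6354), lambda* = (-0.9535, -2.2779)


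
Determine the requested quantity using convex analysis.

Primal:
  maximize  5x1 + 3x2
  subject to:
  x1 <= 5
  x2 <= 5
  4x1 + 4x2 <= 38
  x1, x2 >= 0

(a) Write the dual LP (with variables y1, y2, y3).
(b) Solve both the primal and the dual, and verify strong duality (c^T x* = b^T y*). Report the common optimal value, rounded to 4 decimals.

The standard primal-dual pair for 'max c^T x s.t. A x <= b, x >= 0' is:
  Dual:  min b^T y  s.t.  A^T y >= c,  y >= 0.

So the dual LP is:
  minimize  5y1 + 5y2 + 38y3
  subject to:
    y1 + 4y3 >= 5
    y2 + 4y3 >= 3
    y1, y2, y3 >= 0

Solving the primal: x* = (5, 4.5).
  primal value c^T x* = 38.5.
Solving the dual: y* = (2, 0, 0.75).
  dual value b^T y* = 38.5.
Strong duality: c^T x* = b^T y*. Confirmed.

38.5


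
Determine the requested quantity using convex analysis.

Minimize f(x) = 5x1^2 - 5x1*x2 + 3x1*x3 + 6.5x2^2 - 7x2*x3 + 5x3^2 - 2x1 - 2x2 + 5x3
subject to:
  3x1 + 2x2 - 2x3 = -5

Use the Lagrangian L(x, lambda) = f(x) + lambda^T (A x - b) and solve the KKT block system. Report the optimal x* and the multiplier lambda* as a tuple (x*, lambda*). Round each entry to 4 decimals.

Form the Lagrangian:
  L(x, lambda) = (1/2) x^T Q x + c^T x + lambda^T (A x - b)
Stationarity (grad_x L = 0): Q x + c + A^T lambda = 0.
Primal feasibility: A x = b.

This gives the KKT block system:
  [ Q   A^T ] [ x     ]   [-c ]
  [ A    0  ] [ lambda ] = [ b ]

Solving the linear system:
  x*      = (-1.1661, -0.8428, -0.0919)
  lambda* = (3.241)
  f(x*)   = 9.8816

x* = (-1.1661, -0.8428, -0.0919), lambda* = (3.241)


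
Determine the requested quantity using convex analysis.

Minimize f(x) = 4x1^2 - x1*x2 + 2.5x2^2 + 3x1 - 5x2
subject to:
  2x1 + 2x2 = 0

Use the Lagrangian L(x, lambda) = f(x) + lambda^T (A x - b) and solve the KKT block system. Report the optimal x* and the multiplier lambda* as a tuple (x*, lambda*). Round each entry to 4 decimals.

Form the Lagrangian:
  L(x, lambda) = (1/2) x^T Q x + c^T x + lambda^T (A x - b)
Stationarity (grad_x L = 0): Q x + c + A^T lambda = 0.
Primal feasibility: A x = b.

This gives the KKT block system:
  [ Q   A^T ] [ x     ]   [-c ]
  [ A    0  ] [ lambda ] = [ b ]

Solving the linear system:
  x*      = (-0.5333, 0.5333)
  lambda* = (0.9)
  f(x*)   = -2.1333

x* = (-0.5333, 0.5333), lambda* = (0.9)


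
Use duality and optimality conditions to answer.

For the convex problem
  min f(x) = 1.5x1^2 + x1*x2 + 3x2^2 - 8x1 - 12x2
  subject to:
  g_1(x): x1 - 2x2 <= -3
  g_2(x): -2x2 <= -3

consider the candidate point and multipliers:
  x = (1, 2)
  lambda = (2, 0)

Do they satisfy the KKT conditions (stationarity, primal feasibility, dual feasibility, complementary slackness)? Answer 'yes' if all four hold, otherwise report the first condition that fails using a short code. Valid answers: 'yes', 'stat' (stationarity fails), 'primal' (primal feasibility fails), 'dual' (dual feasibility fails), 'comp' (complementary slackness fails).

Gradient of f: grad f(x) = Q x + c = (-3, 1)
Constraint values g_i(x) = a_i^T x - b_i:
  g_1((1, 2)) = 0
  g_2((1, 2)) = -1
Stationarity residual: grad f(x) + sum_i lambda_i a_i = (-1, -3)
  -> stationarity FAILS
Primal feasibility (all g_i <= 0): OK
Dual feasibility (all lambda_i >= 0): OK
Complementary slackness (lambda_i * g_i(x) = 0 for all i): OK

Verdict: the first failing condition is stationarity -> stat.

stat


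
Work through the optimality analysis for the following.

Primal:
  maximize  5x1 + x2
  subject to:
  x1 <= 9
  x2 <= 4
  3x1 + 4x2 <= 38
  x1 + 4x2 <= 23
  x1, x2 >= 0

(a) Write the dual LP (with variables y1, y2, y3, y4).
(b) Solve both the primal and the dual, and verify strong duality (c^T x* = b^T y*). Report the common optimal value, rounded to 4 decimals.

The standard primal-dual pair for 'max c^T x s.t. A x <= b, x >= 0' is:
  Dual:  min b^T y  s.t.  A^T y >= c,  y >= 0.

So the dual LP is:
  minimize  9y1 + 4y2 + 38y3 + 23y4
  subject to:
    y1 + 3y3 + y4 >= 5
    y2 + 4y3 + 4y4 >= 1
    y1, y2, y3, y4 >= 0

Solving the primal: x* = (9, 2.75).
  primal value c^T x* = 47.75.
Solving the dual: y* = (4.25, 0, 0.25, 0).
  dual value b^T y* = 47.75.
Strong duality: c^T x* = b^T y*. Confirmed.

47.75


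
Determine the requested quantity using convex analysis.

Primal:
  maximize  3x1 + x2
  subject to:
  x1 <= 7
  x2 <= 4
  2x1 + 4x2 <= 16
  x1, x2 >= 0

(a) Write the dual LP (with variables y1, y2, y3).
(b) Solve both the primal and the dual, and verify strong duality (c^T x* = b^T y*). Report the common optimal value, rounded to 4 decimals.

The standard primal-dual pair for 'max c^T x s.t. A x <= b, x >= 0' is:
  Dual:  min b^T y  s.t.  A^T y >= c,  y >= 0.

So the dual LP is:
  minimize  7y1 + 4y2 + 16y3
  subject to:
    y1 + 2y3 >= 3
    y2 + 4y3 >= 1
    y1, y2, y3 >= 0

Solving the primal: x* = (7, 0.5).
  primal value c^T x* = 21.5.
Solving the dual: y* = (2.5, 0, 0.25).
  dual value b^T y* = 21.5.
Strong duality: c^T x* = b^T y*. Confirmed.

21.5


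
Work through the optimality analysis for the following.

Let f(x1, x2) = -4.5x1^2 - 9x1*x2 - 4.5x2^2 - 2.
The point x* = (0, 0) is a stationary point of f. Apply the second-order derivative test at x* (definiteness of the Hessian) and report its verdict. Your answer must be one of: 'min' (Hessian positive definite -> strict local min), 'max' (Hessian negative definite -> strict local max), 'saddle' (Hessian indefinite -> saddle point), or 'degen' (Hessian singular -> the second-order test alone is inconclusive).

Compute the Hessian H = grad^2 f:
  H = [[-9, -9], [-9, -9]]
Verify stationarity: grad f(x*) = H x* + g = (0, 0).
Eigenvalues of H: -18, 0.
H has a zero eigenvalue (singular; negative semidefinite but not definite), so H is neither positive definite, negative definite, nor indefinite. The second-order test alone is inconclusive -> degen.
(Indeed, f is constant along the null direction of H through x*, so x* is not a strict local extremum.)

degen


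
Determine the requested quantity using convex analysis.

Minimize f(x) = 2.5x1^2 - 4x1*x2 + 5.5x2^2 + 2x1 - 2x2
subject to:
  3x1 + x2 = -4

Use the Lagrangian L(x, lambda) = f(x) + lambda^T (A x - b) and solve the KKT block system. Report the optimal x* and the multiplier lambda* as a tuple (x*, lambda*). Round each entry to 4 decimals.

Form the Lagrangian:
  L(x, lambda) = (1/2) x^T Q x + c^T x + lambda^T (A x - b)
Stationarity (grad_x L = 0): Q x + c + A^T lambda = 0.
Primal feasibility: A x = b.

This gives the KKT block system:
  [ Q   A^T ] [ x     ]   [-c ]
  [ A    0  ] [ lambda ] = [ b ]

Solving the linear system:
  x*      = (-1.2187, -0.3437)
  lambda* = (0.9062)
  f(x*)   = 0.9375

x* = (-1.2187, -0.3437), lambda* = (0.9062)


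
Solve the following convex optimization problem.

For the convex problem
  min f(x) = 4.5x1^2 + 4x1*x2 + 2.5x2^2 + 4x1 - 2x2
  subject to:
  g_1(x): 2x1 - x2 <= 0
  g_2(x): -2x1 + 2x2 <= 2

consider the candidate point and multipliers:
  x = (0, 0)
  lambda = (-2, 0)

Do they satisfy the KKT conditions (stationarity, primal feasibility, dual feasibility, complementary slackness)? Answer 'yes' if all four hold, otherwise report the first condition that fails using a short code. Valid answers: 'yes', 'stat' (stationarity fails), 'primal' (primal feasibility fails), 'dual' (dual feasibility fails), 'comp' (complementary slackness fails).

Gradient of f: grad f(x) = Q x + c = (4, -2)
Constraint values g_i(x) = a_i^T x - b_i:
  g_1((0, 0)) = 0
  g_2((0, 0)) = -2
Stationarity residual: grad f(x) + sum_i lambda_i a_i = (0, 0)
  -> stationarity OK
Primal feasibility (all g_i <= 0): OK
Dual feasibility (all lambda_i >= 0): FAILS
Complementary slackness (lambda_i * g_i(x) = 0 for all i): OK

Verdict: the first failing condition is dual_feasibility -> dual.

dual


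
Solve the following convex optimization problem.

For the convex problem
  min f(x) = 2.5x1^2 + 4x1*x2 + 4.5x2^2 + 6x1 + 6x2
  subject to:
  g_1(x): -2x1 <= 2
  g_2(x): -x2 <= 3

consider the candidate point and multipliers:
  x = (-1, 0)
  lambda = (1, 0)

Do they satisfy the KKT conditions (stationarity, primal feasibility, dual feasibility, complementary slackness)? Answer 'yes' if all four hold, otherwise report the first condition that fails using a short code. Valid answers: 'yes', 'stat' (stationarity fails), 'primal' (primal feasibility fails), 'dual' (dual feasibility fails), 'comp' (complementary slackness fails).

Gradient of f: grad f(x) = Q x + c = (1, 2)
Constraint values g_i(x) = a_i^T x - b_i:
  g_1((-1, 0)) = 0
  g_2((-1, 0)) = -3
Stationarity residual: grad f(x) + sum_i lambda_i a_i = (-1, 2)
  -> stationarity FAILS
Primal feasibility (all g_i <= 0): OK
Dual feasibility (all lambda_i >= 0): OK
Complementary slackness (lambda_i * g_i(x) = 0 for all i): OK

Verdict: the first failing condition is stationarity -> stat.

stat


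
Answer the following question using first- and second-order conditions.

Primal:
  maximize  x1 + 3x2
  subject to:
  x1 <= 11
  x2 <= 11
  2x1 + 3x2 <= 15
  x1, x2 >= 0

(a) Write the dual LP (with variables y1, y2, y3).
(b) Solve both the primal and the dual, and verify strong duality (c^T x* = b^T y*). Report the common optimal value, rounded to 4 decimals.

The standard primal-dual pair for 'max c^T x s.t. A x <= b, x >= 0' is:
  Dual:  min b^T y  s.t.  A^T y >= c,  y >= 0.

So the dual LP is:
  minimize  11y1 + 11y2 + 15y3
  subject to:
    y1 + 2y3 >= 1
    y2 + 3y3 >= 3
    y1, y2, y3 >= 0

Solving the primal: x* = (0, 5).
  primal value c^T x* = 15.
Solving the dual: y* = (0, 0, 1).
  dual value b^T y* = 15.
Strong duality: c^T x* = b^T y*. Confirmed.

15


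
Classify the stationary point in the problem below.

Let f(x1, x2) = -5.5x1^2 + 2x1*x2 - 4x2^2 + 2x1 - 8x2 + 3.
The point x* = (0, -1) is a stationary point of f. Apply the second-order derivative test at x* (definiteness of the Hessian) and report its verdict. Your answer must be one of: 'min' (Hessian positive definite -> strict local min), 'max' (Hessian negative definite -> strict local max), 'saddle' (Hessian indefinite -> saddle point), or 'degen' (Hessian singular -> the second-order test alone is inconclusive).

Compute the Hessian H = grad^2 f:
  H = [[-11, 2], [2, -8]]
Verify stationarity: grad f(x*) = H x* + g = (0, 0).
Eigenvalues of H: -12, -7.
Both eigenvalues < 0, so H is negative definite -> x* is a strict local max.

max


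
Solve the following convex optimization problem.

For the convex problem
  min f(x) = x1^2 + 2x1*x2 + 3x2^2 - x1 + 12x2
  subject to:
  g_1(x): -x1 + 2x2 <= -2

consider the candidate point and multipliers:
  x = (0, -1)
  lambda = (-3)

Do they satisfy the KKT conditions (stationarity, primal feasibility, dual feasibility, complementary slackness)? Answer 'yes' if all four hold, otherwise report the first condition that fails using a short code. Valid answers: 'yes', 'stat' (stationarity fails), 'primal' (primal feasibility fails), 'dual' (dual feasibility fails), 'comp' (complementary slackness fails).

Gradient of f: grad f(x) = Q x + c = (-3, 6)
Constraint values g_i(x) = a_i^T x - b_i:
  g_1((0, -1)) = 0
Stationarity residual: grad f(x) + sum_i lambda_i a_i = (0, 0)
  -> stationarity OK
Primal feasibility (all g_i <= 0): OK
Dual feasibility (all lambda_i >= 0): FAILS
Complementary slackness (lambda_i * g_i(x) = 0 for all i): OK

Verdict: the first failing condition is dual_feasibility -> dual.

dual


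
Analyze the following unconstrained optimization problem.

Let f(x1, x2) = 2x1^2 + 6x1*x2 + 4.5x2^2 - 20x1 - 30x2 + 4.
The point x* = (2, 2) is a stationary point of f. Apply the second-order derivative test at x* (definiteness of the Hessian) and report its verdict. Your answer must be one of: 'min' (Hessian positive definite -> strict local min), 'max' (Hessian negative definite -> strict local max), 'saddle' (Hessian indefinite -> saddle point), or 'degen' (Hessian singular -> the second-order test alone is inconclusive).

Compute the Hessian H = grad^2 f:
  H = [[4, 6], [6, 9]]
Verify stationarity: grad f(x*) = H x* + g = (0, 0).
Eigenvalues of H: 0, 13.
H has a zero eigenvalue (singular; positive semidefinite but not definite), so H is neither positive definite, negative definite, nor indefinite. The second-order test alone is inconclusive -> degen.
(Indeed, f is constant along the null direction of H through x*, so x* is not a strict local extremum.)

degen


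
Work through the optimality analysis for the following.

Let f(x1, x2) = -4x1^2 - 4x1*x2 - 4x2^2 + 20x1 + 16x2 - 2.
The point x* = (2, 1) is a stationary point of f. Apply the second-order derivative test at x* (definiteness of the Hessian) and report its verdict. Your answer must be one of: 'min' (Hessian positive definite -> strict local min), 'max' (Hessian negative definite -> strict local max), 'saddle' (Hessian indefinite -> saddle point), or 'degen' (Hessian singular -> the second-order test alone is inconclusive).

Compute the Hessian H = grad^2 f:
  H = [[-8, -4], [-4, -8]]
Verify stationarity: grad f(x*) = H x* + g = (0, 0).
Eigenvalues of H: -12, -4.
Both eigenvalues < 0, so H is negative definite -> x* is a strict local max.

max


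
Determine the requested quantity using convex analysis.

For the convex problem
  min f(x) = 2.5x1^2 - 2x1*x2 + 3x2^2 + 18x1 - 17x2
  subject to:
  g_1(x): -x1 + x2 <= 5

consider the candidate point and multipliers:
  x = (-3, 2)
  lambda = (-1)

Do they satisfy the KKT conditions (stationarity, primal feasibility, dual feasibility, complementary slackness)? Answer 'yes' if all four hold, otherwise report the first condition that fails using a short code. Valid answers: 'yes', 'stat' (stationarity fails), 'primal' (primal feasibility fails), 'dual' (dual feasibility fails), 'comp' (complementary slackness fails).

Gradient of f: grad f(x) = Q x + c = (-1, 1)
Constraint values g_i(x) = a_i^T x - b_i:
  g_1((-3, 2)) = 0
Stationarity residual: grad f(x) + sum_i lambda_i a_i = (0, 0)
  -> stationarity OK
Primal feasibility (all g_i <= 0): OK
Dual feasibility (all lambda_i >= 0): FAILS
Complementary slackness (lambda_i * g_i(x) = 0 for all i): OK

Verdict: the first failing condition is dual_feasibility -> dual.

dual


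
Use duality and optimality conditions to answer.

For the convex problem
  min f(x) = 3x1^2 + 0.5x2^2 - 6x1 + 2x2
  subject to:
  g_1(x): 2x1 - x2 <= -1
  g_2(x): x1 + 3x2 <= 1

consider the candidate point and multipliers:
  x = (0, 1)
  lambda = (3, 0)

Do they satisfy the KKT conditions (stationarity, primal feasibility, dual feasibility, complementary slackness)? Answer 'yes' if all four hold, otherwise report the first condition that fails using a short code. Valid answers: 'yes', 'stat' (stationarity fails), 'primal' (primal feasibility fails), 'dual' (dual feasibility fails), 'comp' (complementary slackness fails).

Gradient of f: grad f(x) = Q x + c = (-6, 3)
Constraint values g_i(x) = a_i^T x - b_i:
  g_1((0, 1)) = 0
  g_2((0, 1)) = 2
Stationarity residual: grad f(x) + sum_i lambda_i a_i = (0, 0)
  -> stationarity OK
Primal feasibility (all g_i <= 0): FAILS
Dual feasibility (all lambda_i >= 0): OK
Complementary slackness (lambda_i * g_i(x) = 0 for all i): OK

Verdict: the first failing condition is primal_feasibility -> primal.

primal
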